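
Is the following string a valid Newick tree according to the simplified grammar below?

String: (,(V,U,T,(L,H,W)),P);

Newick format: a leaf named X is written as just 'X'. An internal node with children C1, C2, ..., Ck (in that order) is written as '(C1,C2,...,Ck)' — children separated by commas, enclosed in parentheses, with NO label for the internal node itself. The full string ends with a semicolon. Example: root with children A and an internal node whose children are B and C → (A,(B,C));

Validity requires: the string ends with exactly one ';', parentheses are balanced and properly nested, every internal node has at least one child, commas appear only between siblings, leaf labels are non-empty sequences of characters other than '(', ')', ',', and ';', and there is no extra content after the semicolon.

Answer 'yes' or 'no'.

Input: (,(V,U,T,(L,H,W)),P);
Paren balance: 3 '(' vs 3 ')' OK
Ends with single ';': True
Full parse: FAILS (empty leaf label at pos 1)
Valid: False

Answer: no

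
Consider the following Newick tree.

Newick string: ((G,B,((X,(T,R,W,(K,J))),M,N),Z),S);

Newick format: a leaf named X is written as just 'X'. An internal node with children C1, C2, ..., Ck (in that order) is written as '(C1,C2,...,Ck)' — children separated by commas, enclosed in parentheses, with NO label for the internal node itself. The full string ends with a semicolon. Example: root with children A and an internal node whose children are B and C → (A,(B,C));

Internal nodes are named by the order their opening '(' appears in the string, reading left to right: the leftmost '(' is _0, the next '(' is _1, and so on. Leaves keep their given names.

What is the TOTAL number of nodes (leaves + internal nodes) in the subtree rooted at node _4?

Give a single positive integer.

Answer: 7

Derivation:
Newick: ((G,B,((X,(T,R,W,(K,J))),M,N),Z),S);
Locate _4: it is the '(' at position 10 (the 5th '(' reading left to right).
Query: subtree rooted at _4
_4: subtree_size = 1 + 6
  T: subtree_size = 1 + 0
  R: subtree_size = 1 + 0
  W: subtree_size = 1 + 0
  _5: subtree_size = 1 + 2
    K: subtree_size = 1 + 0
    J: subtree_size = 1 + 0
Total subtree size of _4: 7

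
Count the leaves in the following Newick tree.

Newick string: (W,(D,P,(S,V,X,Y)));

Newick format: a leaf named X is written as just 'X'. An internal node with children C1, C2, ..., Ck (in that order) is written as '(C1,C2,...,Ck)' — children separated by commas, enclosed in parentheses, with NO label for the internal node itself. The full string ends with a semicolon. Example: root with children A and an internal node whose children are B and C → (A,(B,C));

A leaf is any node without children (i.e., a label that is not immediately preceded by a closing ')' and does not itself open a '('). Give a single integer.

Newick: (W,(D,P,(S,V,X,Y)));
Scan left-to-right; a leaf is any maximal label run not followed by '(':
  pos 1: leaf 'W' → count = 1
  pos 4: leaf 'D' → count = 2
  pos 6: leaf 'P' → count = 3
  pos 9: leaf 'S' → count = 4
  pos 11: leaf 'V' → count = 5
  pos 13: leaf 'X' → count = 6
  pos 15: leaf 'Y' → count = 7
Total leaves: 7

Answer: 7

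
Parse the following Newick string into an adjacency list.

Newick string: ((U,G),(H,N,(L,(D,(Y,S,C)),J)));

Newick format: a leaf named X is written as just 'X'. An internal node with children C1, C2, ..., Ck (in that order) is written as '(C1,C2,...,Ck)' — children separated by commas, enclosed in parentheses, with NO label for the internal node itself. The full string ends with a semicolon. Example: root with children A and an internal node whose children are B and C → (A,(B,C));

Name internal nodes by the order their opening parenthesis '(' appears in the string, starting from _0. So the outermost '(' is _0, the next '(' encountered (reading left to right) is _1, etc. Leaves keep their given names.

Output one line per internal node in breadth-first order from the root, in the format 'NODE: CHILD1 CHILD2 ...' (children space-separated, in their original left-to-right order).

Input: ((U,G),(H,N,(L,(D,(Y,S,C)),J)));
Scanning left-to-right, naming '(' by encounter order:
  pos 0: '(' -> open internal node _0 (depth 1)
  pos 1: '(' -> open internal node _1 (depth 2)
  pos 5: ')' -> close internal node _1 (now at depth 1)
  pos 7: '(' -> open internal node _2 (depth 2)
  pos 12: '(' -> open internal node _3 (depth 3)
  pos 15: '(' -> open internal node _4 (depth 4)
  pos 18: '(' -> open internal node _5 (depth 5)
  pos 24: ')' -> close internal node _5 (now at depth 4)
  pos 25: ')' -> close internal node _4 (now at depth 3)
  pos 28: ')' -> close internal node _3 (now at depth 2)
  pos 29: ')' -> close internal node _2 (now at depth 1)
  pos 30: ')' -> close internal node _0 (now at depth 0)
Total internal nodes: 6
BFS adjacency from root:
  _0: _1 _2
  _1: U G
  _2: H N _3
  _3: L _4 J
  _4: D _5
  _5: Y S C

Answer: _0: _1 _2
_1: U G
_2: H N _3
_3: L _4 J
_4: D _5
_5: Y S C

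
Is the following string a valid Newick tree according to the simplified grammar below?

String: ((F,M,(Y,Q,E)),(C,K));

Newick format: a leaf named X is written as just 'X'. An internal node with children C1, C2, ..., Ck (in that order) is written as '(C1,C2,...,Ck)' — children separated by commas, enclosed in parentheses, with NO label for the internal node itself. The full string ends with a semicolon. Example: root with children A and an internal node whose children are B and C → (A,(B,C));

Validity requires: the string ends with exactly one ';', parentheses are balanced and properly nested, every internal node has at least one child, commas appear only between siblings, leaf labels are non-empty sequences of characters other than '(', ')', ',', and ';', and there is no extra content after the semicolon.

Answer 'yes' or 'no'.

Answer: yes

Derivation:
Input: ((F,M,(Y,Q,E)),(C,K));
Paren balance: 4 '(' vs 4 ')' OK
Ends with single ';': True
Full parse: OK
Valid: True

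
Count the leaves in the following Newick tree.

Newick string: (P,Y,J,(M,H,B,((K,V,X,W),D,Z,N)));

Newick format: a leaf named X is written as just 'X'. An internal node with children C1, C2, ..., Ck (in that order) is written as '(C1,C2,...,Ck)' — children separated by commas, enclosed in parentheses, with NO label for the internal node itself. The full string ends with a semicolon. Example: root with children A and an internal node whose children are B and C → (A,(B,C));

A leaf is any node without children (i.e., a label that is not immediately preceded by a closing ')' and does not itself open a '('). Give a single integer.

Answer: 13

Derivation:
Newick: (P,Y,J,(M,H,B,((K,V,X,W),D,Z,N)));
Scan left-to-right; a leaf is any maximal label run not followed by '(':
  pos 1: leaf 'P' → count = 1
  pos 3: leaf 'Y' → count = 2
  pos 5: leaf 'J' → count = 3
  pos 8: leaf 'M' → count = 4
  pos 10: leaf 'H' → count = 5
  pos 12: leaf 'B' → count = 6
  pos 16: leaf 'K' → count = 7
  pos 18: leaf 'V' → count = 8
  pos 20: leaf 'X' → count = 9
  pos 22: leaf 'W' → count = 10
  pos 25: leaf 'D' → count = 11
  pos 27: leaf 'Z' → count = 12
  pos 29: leaf 'N' → count = 13
Total leaves: 13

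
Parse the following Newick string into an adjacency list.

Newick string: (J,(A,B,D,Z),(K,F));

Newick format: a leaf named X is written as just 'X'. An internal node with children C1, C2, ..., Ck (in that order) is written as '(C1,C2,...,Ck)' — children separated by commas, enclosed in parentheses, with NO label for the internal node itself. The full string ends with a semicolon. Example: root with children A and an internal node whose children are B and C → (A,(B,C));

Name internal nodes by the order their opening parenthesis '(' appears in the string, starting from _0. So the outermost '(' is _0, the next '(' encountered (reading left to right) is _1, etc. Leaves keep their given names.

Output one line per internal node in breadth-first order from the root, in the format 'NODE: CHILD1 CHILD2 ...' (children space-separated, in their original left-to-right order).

Input: (J,(A,B,D,Z),(K,F));
Scanning left-to-right, naming '(' by encounter order:
  pos 0: '(' -> open internal node _0 (depth 1)
  pos 3: '(' -> open internal node _1 (depth 2)
  pos 11: ')' -> close internal node _1 (now at depth 1)
  pos 13: '(' -> open internal node _2 (depth 2)
  pos 17: ')' -> close internal node _2 (now at depth 1)
  pos 18: ')' -> close internal node _0 (now at depth 0)
Total internal nodes: 3
BFS adjacency from root:
  _0: J _1 _2
  _1: A B D Z
  _2: K F

Answer: _0: J _1 _2
_1: A B D Z
_2: K F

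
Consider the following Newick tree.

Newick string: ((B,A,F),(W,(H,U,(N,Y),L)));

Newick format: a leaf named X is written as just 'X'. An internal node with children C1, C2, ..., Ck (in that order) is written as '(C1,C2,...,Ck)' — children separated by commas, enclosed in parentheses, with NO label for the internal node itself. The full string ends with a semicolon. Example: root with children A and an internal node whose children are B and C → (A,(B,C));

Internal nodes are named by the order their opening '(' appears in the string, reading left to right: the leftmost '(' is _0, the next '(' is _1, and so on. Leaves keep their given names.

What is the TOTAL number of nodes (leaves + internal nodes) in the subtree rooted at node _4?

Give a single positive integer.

Answer: 3

Derivation:
Newick: ((B,A,F),(W,(H,U,(N,Y),L)));
Locate _4: it is the '(' at position 17 (the 5th '(' reading left to right).
Query: subtree rooted at _4
_4: subtree_size = 1 + 2
  N: subtree_size = 1 + 0
  Y: subtree_size = 1 + 0
Total subtree size of _4: 3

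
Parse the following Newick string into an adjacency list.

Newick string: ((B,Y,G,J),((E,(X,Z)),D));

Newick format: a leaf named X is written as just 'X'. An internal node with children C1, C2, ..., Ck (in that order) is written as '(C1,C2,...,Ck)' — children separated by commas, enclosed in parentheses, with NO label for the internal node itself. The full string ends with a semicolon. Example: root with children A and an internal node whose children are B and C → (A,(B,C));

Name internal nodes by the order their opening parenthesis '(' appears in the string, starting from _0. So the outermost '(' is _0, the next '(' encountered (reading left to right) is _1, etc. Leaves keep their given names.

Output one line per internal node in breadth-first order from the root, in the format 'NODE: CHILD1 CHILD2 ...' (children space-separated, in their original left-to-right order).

Input: ((B,Y,G,J),((E,(X,Z)),D));
Scanning left-to-right, naming '(' by encounter order:
  pos 0: '(' -> open internal node _0 (depth 1)
  pos 1: '(' -> open internal node _1 (depth 2)
  pos 9: ')' -> close internal node _1 (now at depth 1)
  pos 11: '(' -> open internal node _2 (depth 2)
  pos 12: '(' -> open internal node _3 (depth 3)
  pos 15: '(' -> open internal node _4 (depth 4)
  pos 19: ')' -> close internal node _4 (now at depth 3)
  pos 20: ')' -> close internal node _3 (now at depth 2)
  pos 23: ')' -> close internal node _2 (now at depth 1)
  pos 24: ')' -> close internal node _0 (now at depth 0)
Total internal nodes: 5
BFS adjacency from root:
  _0: _1 _2
  _1: B Y G J
  _2: _3 D
  _3: E _4
  _4: X Z

Answer: _0: _1 _2
_1: B Y G J
_2: _3 D
_3: E _4
_4: X Z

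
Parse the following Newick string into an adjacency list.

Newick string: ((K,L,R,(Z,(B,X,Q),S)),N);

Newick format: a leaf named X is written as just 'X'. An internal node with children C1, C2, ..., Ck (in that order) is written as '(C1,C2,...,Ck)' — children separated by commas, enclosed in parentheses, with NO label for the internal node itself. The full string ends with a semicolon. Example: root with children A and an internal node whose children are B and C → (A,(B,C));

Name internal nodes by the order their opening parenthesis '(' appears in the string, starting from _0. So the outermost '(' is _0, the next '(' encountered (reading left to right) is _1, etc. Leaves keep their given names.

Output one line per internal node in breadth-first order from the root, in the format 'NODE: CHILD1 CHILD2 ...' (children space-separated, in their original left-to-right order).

Input: ((K,L,R,(Z,(B,X,Q),S)),N);
Scanning left-to-right, naming '(' by encounter order:
  pos 0: '(' -> open internal node _0 (depth 1)
  pos 1: '(' -> open internal node _1 (depth 2)
  pos 8: '(' -> open internal node _2 (depth 3)
  pos 11: '(' -> open internal node _3 (depth 4)
  pos 17: ')' -> close internal node _3 (now at depth 3)
  pos 20: ')' -> close internal node _2 (now at depth 2)
  pos 21: ')' -> close internal node _1 (now at depth 1)
  pos 24: ')' -> close internal node _0 (now at depth 0)
Total internal nodes: 4
BFS adjacency from root:
  _0: _1 N
  _1: K L R _2
  _2: Z _3 S
  _3: B X Q

Answer: _0: _1 N
_1: K L R _2
_2: Z _3 S
_3: B X Q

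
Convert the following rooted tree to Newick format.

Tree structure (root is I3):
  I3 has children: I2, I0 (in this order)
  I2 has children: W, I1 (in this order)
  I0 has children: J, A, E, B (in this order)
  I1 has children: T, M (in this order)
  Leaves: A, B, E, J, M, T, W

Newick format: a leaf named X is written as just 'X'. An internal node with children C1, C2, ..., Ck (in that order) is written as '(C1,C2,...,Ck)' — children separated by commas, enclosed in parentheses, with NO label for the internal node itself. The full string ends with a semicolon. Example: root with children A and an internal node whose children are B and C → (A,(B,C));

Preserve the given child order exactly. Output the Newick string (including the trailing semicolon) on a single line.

internal I3 with children ['I2', 'I0']
  internal I2 with children ['W', 'I1']
    leaf 'W' → 'W'
    internal I1 with children ['T', 'M']
      leaf 'T' → 'T'
      leaf 'M' → 'M'
    → '(T,M)'
  → '(W,(T,M))'
  internal I0 with children ['J', 'A', 'E', 'B']
    leaf 'J' → 'J'
    leaf 'A' → 'A'
    leaf 'E' → 'E'
    leaf 'B' → 'B'
  → '(J,A,E,B)'
→ '((W,(T,M)),(J,A,E,B))'
Final: ((W,(T,M)),(J,A,E,B));

Answer: ((W,(T,M)),(J,A,E,B));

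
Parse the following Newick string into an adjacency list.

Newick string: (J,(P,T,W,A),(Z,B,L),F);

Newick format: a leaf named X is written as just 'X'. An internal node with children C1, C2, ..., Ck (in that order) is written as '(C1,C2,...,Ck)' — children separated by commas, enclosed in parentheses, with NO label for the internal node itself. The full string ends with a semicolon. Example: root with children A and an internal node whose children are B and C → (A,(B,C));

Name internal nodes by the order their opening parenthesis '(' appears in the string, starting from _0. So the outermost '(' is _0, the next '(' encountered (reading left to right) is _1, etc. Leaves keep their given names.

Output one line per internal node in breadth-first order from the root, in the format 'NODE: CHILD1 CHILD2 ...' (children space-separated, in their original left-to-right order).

Input: (J,(P,T,W,A),(Z,B,L),F);
Scanning left-to-right, naming '(' by encounter order:
  pos 0: '(' -> open internal node _0 (depth 1)
  pos 3: '(' -> open internal node _1 (depth 2)
  pos 11: ')' -> close internal node _1 (now at depth 1)
  pos 13: '(' -> open internal node _2 (depth 2)
  pos 19: ')' -> close internal node _2 (now at depth 1)
  pos 22: ')' -> close internal node _0 (now at depth 0)
Total internal nodes: 3
BFS adjacency from root:
  _0: J _1 _2 F
  _1: P T W A
  _2: Z B L

Answer: _0: J _1 _2 F
_1: P T W A
_2: Z B L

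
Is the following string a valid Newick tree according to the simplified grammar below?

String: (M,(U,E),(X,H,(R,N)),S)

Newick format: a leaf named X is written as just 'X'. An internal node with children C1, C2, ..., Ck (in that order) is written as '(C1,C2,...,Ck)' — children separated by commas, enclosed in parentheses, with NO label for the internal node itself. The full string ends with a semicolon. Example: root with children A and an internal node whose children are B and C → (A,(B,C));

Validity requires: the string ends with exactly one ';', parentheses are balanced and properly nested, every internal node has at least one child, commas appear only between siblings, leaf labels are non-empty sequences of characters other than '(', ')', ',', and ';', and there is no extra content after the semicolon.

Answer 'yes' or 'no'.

Answer: no

Derivation:
Input: (M,(U,E),(X,H,(R,N)),S)
Paren balance: 4 '(' vs 4 ')' OK
Ends with single ';': False
Full parse: FAILS (must end with ;)
Valid: False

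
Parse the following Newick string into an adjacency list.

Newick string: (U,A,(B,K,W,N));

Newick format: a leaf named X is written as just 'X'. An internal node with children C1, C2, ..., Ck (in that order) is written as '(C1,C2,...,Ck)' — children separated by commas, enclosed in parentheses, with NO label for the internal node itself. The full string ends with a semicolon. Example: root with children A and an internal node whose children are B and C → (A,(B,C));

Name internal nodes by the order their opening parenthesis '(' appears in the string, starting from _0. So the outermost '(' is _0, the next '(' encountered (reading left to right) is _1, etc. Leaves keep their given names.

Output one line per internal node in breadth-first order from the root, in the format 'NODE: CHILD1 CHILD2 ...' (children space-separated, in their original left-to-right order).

Answer: _0: U A _1
_1: B K W N

Derivation:
Input: (U,A,(B,K,W,N));
Scanning left-to-right, naming '(' by encounter order:
  pos 0: '(' -> open internal node _0 (depth 1)
  pos 5: '(' -> open internal node _1 (depth 2)
  pos 13: ')' -> close internal node _1 (now at depth 1)
  pos 14: ')' -> close internal node _0 (now at depth 0)
Total internal nodes: 2
BFS adjacency from root:
  _0: U A _1
  _1: B K W N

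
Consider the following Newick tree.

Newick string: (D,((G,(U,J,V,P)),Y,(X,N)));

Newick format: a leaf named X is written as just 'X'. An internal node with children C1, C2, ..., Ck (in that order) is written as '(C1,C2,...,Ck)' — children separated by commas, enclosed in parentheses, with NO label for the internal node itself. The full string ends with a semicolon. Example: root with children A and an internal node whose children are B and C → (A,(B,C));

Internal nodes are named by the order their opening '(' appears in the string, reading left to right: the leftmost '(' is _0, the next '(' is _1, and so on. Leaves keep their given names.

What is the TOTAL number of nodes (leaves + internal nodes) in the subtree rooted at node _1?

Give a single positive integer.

Answer: 12

Derivation:
Newick: (D,((G,(U,J,V,P)),Y,(X,N)));
Locate _1: it is the '(' at position 3 (the 2nd '(' reading left to right).
Query: subtree rooted at _1
_1: subtree_size = 1 + 11
  _2: subtree_size = 1 + 6
    G: subtree_size = 1 + 0
    _3: subtree_size = 1 + 4
      U: subtree_size = 1 + 0
      J: subtree_size = 1 + 0
      V: subtree_size = 1 + 0
      P: subtree_size = 1 + 0
  Y: subtree_size = 1 + 0
  _4: subtree_size = 1 + 2
    X: subtree_size = 1 + 0
    N: subtree_size = 1 + 0
Total subtree size of _1: 12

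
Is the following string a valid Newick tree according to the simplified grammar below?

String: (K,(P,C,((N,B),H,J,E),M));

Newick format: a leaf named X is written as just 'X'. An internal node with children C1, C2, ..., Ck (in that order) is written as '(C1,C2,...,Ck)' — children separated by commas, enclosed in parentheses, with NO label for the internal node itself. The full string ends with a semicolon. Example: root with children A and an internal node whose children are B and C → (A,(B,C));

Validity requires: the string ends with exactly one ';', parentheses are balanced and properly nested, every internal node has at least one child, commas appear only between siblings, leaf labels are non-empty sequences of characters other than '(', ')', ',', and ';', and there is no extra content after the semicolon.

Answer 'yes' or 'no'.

Answer: yes

Derivation:
Input: (K,(P,C,((N,B),H,J,E),M));
Paren balance: 4 '(' vs 4 ')' OK
Ends with single ';': True
Full parse: OK
Valid: True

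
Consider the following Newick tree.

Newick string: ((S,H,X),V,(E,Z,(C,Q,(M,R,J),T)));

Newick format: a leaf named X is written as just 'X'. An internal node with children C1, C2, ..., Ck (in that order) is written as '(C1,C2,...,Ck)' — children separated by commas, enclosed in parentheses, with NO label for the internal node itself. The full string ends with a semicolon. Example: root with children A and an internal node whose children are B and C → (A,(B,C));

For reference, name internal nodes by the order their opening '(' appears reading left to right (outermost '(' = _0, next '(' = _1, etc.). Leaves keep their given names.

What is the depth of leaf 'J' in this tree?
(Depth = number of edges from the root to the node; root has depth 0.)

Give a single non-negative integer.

Answer: 4

Derivation:
Newick: ((S,H,X),V,(E,Z,(C,Q,(M,R,J),T)));
Naming internals by '(' encounter order: outermost '(' = _0, next = _1, ...
Query node: J
Path from root: _0 -> _2 -> _3 -> _4 -> J
Depth of J: 4 (number of edges from root)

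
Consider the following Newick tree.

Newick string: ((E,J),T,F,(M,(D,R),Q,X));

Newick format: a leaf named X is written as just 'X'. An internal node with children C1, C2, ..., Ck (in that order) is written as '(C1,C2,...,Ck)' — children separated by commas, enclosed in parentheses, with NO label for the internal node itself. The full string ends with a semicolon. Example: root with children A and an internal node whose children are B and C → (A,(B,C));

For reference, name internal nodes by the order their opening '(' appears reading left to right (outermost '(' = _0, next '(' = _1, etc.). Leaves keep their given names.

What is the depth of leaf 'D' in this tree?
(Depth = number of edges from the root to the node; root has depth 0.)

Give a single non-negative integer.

Answer: 3

Derivation:
Newick: ((E,J),T,F,(M,(D,R),Q,X));
Naming internals by '(' encounter order: outermost '(' = _0, next = _1, ...
Query node: D
Path from root: _0 -> _2 -> _3 -> D
Depth of D: 3 (number of edges from root)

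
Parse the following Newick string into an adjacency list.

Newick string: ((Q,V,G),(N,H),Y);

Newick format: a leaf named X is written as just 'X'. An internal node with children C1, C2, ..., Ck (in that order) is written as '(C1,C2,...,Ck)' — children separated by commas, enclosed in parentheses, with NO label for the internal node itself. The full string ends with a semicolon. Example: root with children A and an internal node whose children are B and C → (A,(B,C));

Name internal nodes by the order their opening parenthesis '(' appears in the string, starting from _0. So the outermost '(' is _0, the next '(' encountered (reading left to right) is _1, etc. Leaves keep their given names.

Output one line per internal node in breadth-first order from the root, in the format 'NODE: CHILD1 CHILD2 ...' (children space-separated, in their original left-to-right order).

Input: ((Q,V,G),(N,H),Y);
Scanning left-to-right, naming '(' by encounter order:
  pos 0: '(' -> open internal node _0 (depth 1)
  pos 1: '(' -> open internal node _1 (depth 2)
  pos 7: ')' -> close internal node _1 (now at depth 1)
  pos 9: '(' -> open internal node _2 (depth 2)
  pos 13: ')' -> close internal node _2 (now at depth 1)
  pos 16: ')' -> close internal node _0 (now at depth 0)
Total internal nodes: 3
BFS adjacency from root:
  _0: _1 _2 Y
  _1: Q V G
  _2: N H

Answer: _0: _1 _2 Y
_1: Q V G
_2: N H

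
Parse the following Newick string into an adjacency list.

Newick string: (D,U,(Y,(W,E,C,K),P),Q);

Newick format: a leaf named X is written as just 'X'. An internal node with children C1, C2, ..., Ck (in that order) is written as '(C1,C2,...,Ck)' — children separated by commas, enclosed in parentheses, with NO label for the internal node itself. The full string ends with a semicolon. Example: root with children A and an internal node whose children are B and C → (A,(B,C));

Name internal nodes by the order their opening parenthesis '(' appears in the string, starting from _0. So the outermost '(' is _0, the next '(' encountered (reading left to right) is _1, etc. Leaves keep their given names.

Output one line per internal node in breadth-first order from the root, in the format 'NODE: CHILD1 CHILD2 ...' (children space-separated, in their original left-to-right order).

Input: (D,U,(Y,(W,E,C,K),P),Q);
Scanning left-to-right, naming '(' by encounter order:
  pos 0: '(' -> open internal node _0 (depth 1)
  pos 5: '(' -> open internal node _1 (depth 2)
  pos 8: '(' -> open internal node _2 (depth 3)
  pos 16: ')' -> close internal node _2 (now at depth 2)
  pos 19: ')' -> close internal node _1 (now at depth 1)
  pos 22: ')' -> close internal node _0 (now at depth 0)
Total internal nodes: 3
BFS adjacency from root:
  _0: D U _1 Q
  _1: Y _2 P
  _2: W E C K

Answer: _0: D U _1 Q
_1: Y _2 P
_2: W E C K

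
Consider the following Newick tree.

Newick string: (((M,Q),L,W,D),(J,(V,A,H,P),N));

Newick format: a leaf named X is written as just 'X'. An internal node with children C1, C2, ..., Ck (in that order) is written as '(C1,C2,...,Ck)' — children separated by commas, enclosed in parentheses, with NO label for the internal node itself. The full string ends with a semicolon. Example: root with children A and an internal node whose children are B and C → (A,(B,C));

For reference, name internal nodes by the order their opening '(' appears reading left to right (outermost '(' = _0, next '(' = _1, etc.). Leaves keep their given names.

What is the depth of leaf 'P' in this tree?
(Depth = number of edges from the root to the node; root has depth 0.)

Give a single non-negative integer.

Newick: (((M,Q),L,W,D),(J,(V,A,H,P),N));
Naming internals by '(' encounter order: outermost '(' = _0, next = _1, ...
Query node: P
Path from root: _0 -> _3 -> _4 -> P
Depth of P: 3 (number of edges from root)

Answer: 3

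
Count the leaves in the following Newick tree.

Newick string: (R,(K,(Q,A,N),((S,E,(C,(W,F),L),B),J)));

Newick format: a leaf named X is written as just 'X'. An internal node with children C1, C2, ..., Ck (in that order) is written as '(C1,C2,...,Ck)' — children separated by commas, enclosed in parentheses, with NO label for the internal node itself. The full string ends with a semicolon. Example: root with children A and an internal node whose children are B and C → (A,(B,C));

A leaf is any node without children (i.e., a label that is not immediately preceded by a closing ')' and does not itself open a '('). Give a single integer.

Answer: 13

Derivation:
Newick: (R,(K,(Q,A,N),((S,E,(C,(W,F),L),B),J)));
Scan left-to-right; a leaf is any maximal label run not followed by '(':
  pos 1: leaf 'R' → count = 1
  pos 4: leaf 'K' → count = 2
  pos 7: leaf 'Q' → count = 3
  pos 9: leaf 'A' → count = 4
  pos 11: leaf 'N' → count = 5
  pos 16: leaf 'S' → count = 6
  pos 18: leaf 'E' → count = 7
  pos 21: leaf 'C' → count = 8
  pos 24: leaf 'W' → count = 9
  pos 26: leaf 'F' → count = 10
  pos 29: leaf 'L' → count = 11
  pos 32: leaf 'B' → count = 12
  pos 35: leaf 'J' → count = 13
Total leaves: 13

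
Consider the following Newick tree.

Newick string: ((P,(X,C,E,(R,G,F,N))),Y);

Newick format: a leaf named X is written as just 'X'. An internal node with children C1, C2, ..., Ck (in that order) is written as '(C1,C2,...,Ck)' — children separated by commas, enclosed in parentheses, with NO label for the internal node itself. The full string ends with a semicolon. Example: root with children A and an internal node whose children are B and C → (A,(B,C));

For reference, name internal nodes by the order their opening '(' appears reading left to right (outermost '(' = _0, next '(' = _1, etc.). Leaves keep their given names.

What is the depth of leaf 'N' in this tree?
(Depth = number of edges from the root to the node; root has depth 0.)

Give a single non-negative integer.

Answer: 4

Derivation:
Newick: ((P,(X,C,E,(R,G,F,N))),Y);
Naming internals by '(' encounter order: outermost '(' = _0, next = _1, ...
Query node: N
Path from root: _0 -> _1 -> _2 -> _3 -> N
Depth of N: 4 (number of edges from root)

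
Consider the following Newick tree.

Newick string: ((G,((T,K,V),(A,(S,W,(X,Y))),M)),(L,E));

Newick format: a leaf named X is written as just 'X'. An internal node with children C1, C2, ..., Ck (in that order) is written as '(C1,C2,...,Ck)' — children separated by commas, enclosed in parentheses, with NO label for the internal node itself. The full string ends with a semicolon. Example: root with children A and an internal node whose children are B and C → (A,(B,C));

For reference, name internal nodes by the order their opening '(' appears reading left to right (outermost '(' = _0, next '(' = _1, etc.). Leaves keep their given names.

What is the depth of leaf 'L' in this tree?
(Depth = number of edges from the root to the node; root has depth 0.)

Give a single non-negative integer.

Newick: ((G,((T,K,V),(A,(S,W,(X,Y))),M)),(L,E));
Naming internals by '(' encounter order: outermost '(' = _0, next = _1, ...
Query node: L
Path from root: _0 -> _7 -> L
Depth of L: 2 (number of edges from root)

Answer: 2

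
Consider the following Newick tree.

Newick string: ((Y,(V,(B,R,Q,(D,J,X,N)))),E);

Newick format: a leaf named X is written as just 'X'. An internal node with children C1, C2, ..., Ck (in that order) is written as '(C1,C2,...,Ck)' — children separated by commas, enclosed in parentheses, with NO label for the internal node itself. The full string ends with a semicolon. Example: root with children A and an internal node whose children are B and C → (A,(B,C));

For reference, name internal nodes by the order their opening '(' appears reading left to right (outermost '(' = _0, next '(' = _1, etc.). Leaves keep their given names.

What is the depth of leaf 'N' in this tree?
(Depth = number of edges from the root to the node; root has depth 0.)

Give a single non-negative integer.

Newick: ((Y,(V,(B,R,Q,(D,J,X,N)))),E);
Naming internals by '(' encounter order: outermost '(' = _0, next = _1, ...
Query node: N
Path from root: _0 -> _1 -> _2 -> _3 -> _4 -> N
Depth of N: 5 (number of edges from root)

Answer: 5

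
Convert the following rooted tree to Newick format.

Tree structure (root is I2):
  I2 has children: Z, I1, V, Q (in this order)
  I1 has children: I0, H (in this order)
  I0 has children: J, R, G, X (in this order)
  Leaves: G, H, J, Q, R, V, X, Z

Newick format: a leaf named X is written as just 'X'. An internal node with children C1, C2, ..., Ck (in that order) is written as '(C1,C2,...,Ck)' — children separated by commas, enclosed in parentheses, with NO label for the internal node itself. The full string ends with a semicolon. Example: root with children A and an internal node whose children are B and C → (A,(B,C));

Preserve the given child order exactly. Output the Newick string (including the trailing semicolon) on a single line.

Answer: (Z,((J,R,G,X),H),V,Q);

Derivation:
internal I2 with children ['Z', 'I1', 'V', 'Q']
  leaf 'Z' → 'Z'
  internal I1 with children ['I0', 'H']
    internal I0 with children ['J', 'R', 'G', 'X']
      leaf 'J' → 'J'
      leaf 'R' → 'R'
      leaf 'G' → 'G'
      leaf 'X' → 'X'
    → '(J,R,G,X)'
    leaf 'H' → 'H'
  → '((J,R,G,X),H)'
  leaf 'V' → 'V'
  leaf 'Q' → 'Q'
→ '(Z,((J,R,G,X),H),V,Q)'
Final: (Z,((J,R,G,X),H),V,Q);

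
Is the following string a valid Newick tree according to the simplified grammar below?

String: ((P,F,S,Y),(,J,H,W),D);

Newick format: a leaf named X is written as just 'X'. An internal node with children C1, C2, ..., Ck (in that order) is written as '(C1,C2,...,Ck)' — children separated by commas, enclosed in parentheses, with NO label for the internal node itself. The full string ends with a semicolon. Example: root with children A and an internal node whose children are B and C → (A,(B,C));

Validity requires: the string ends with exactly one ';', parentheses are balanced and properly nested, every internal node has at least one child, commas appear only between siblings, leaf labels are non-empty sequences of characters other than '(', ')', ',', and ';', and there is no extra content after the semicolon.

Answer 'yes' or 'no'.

Input: ((P,F,S,Y),(,J,H,W),D);
Paren balance: 3 '(' vs 3 ')' OK
Ends with single ';': True
Full parse: FAILS (empty leaf label at pos 12)
Valid: False

Answer: no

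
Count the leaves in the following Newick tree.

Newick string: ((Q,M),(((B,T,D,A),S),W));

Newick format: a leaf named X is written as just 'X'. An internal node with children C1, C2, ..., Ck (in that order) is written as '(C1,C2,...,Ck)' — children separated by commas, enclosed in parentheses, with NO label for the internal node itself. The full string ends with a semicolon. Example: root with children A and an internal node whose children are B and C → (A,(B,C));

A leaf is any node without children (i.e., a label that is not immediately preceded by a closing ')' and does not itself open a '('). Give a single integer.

Answer: 8

Derivation:
Newick: ((Q,M),(((B,T,D,A),S),W));
Scan left-to-right; a leaf is any maximal label run not followed by '(':
  pos 2: leaf 'Q' → count = 1
  pos 4: leaf 'M' → count = 2
  pos 10: leaf 'B' → count = 3
  pos 12: leaf 'T' → count = 4
  pos 14: leaf 'D' → count = 5
  pos 16: leaf 'A' → count = 6
  pos 19: leaf 'S' → count = 7
  pos 22: leaf 'W' → count = 8
Total leaves: 8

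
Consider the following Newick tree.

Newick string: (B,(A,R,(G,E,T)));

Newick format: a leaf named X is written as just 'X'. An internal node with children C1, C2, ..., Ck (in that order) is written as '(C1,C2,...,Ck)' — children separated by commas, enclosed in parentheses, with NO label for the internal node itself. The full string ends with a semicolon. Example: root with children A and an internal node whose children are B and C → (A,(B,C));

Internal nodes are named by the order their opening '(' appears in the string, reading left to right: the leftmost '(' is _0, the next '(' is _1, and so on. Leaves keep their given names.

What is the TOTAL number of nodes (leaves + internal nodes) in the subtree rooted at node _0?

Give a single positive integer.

Answer: 9

Derivation:
Newick: (B,(A,R,(G,E,T)));
Locate _0: it is the '(' at position 0 (the 1st '(' reading left to right).
Query: subtree rooted at _0
_0: subtree_size = 1 + 8
  B: subtree_size = 1 + 0
  _1: subtree_size = 1 + 6
    A: subtree_size = 1 + 0
    R: subtree_size = 1 + 0
    _2: subtree_size = 1 + 3
      G: subtree_size = 1 + 0
      E: subtree_size = 1 + 0
      T: subtree_size = 1 + 0
Total subtree size of _0: 9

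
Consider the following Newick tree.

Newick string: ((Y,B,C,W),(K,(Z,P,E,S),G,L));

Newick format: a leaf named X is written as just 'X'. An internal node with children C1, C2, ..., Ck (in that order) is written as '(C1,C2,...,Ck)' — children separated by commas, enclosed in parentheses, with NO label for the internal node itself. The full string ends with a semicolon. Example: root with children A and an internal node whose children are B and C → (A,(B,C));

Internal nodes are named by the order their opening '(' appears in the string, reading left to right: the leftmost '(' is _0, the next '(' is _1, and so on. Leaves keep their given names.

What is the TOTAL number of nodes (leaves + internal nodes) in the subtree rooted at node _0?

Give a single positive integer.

Newick: ((Y,B,C,W),(K,(Z,P,E,S),G,L));
Locate _0: it is the '(' at position 0 (the 1st '(' reading left to right).
Query: subtree rooted at _0
_0: subtree_size = 1 + 14
  _1: subtree_size = 1 + 4
    Y: subtree_size = 1 + 0
    B: subtree_size = 1 + 0
    C: subtree_size = 1 + 0
    W: subtree_size = 1 + 0
  _2: subtree_size = 1 + 8
    K: subtree_size = 1 + 0
    _3: subtree_size = 1 + 4
      Z: subtree_size = 1 + 0
      P: subtree_size = 1 + 0
      E: subtree_size = 1 + 0
      S: subtree_size = 1 + 0
    G: subtree_size = 1 + 0
    L: subtree_size = 1 + 0
Total subtree size of _0: 15

Answer: 15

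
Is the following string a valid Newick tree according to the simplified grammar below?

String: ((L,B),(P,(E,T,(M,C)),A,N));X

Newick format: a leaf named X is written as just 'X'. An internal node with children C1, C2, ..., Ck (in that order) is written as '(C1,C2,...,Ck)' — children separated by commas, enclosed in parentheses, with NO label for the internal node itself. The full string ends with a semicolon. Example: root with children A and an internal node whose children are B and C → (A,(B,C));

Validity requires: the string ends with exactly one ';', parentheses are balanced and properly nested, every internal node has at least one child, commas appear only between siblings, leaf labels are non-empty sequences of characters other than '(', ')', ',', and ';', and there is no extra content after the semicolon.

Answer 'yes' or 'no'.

Input: ((L,B),(P,(E,T,(M,C)),A,N));X
Paren balance: 5 '(' vs 5 ')' OK
Ends with single ';': False
Full parse: FAILS (must end with ;)
Valid: False

Answer: no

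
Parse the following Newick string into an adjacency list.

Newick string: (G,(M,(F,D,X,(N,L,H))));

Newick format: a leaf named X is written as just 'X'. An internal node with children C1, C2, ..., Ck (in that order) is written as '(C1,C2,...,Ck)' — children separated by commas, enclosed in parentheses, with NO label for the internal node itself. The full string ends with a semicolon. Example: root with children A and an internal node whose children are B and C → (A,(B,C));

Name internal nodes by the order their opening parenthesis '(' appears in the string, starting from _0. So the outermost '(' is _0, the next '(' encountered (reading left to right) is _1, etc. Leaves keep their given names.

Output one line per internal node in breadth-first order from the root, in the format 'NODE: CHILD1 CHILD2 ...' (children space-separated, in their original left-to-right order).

Answer: _0: G _1
_1: M _2
_2: F D X _3
_3: N L H

Derivation:
Input: (G,(M,(F,D,X,(N,L,H))));
Scanning left-to-right, naming '(' by encounter order:
  pos 0: '(' -> open internal node _0 (depth 1)
  pos 3: '(' -> open internal node _1 (depth 2)
  pos 6: '(' -> open internal node _2 (depth 3)
  pos 13: '(' -> open internal node _3 (depth 4)
  pos 19: ')' -> close internal node _3 (now at depth 3)
  pos 20: ')' -> close internal node _2 (now at depth 2)
  pos 21: ')' -> close internal node _1 (now at depth 1)
  pos 22: ')' -> close internal node _0 (now at depth 0)
Total internal nodes: 4
BFS adjacency from root:
  _0: G _1
  _1: M _2
  _2: F D X _3
  _3: N L H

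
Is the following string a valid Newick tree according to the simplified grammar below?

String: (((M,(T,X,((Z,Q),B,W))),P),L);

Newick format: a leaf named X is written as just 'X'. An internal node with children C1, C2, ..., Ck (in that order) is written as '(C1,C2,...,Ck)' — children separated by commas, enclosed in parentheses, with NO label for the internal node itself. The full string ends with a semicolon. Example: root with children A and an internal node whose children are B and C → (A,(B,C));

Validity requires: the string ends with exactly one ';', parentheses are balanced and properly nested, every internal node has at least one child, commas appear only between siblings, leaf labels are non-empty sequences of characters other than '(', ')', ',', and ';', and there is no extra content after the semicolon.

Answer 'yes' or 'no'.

Input: (((M,(T,X,((Z,Q),B,W))),P),L);
Paren balance: 6 '(' vs 6 ')' OK
Ends with single ';': True
Full parse: OK
Valid: True

Answer: yes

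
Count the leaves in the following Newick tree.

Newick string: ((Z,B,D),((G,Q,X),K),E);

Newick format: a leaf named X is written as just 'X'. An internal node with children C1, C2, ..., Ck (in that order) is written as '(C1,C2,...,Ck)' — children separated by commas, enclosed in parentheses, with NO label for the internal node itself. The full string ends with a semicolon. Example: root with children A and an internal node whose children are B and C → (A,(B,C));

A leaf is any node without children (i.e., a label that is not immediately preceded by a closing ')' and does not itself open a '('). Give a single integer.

Newick: ((Z,B,D),((G,Q,X),K),E);
Scan left-to-right; a leaf is any maximal label run not followed by '(':
  pos 2: leaf 'Z' → count = 1
  pos 4: leaf 'B' → count = 2
  pos 6: leaf 'D' → count = 3
  pos 11: leaf 'G' → count = 4
  pos 13: leaf 'Q' → count = 5
  pos 15: leaf 'X' → count = 6
  pos 18: leaf 'K' → count = 7
  pos 21: leaf 'E' → count = 8
Total leaves: 8

Answer: 8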